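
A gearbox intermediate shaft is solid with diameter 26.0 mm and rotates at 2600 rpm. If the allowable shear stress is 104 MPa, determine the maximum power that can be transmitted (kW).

97.7 kW

J = πd⁴/32 = π(0.0260)⁴/32 = 4.486×10^-8 m⁴.
T_max = τ_allow·J/r = 1.04×10^8 × 4.486×10^-8 / 0.0130 = 358.9 N·m.
ω = 2π·2600/60 = 272.3 rad/s, so P_max = T_max·ω = 9.772×10^4 W.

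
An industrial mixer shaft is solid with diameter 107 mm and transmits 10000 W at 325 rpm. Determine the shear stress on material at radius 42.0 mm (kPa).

959 kPa

ω = 2π·325/60 = 34.03 rad/s, so T = P/ω = 10000 / 34.03 = 293.8 N·m.
J = πd⁴/32 = π(0.107)⁴/32 = 1.287×10^-5 m⁴.
Shear stress varies linearly with radius: τ = T·r/J = 293.8 × 0.0420 / 1.287×10^-5 = 9.590×10^5 Pa.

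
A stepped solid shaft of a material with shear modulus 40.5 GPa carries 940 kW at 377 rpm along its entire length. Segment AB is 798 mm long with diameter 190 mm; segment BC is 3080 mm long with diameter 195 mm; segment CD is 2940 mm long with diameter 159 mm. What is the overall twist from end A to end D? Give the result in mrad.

ω = 2π·377/60 = 39.48 rad/s, so T = P/ω = 940×10³ / 39.48 = 23810 N·m.
J_AB = π(0.190)⁴/32 = 1.28×10^-4 m⁴; J_BC = π(0.195)⁴/32 = 1.42×10^-4 m⁴; J_CD = π(0.159)⁴/32 = 6.27×10^-5 m⁴.
θ = (T/G)·Σ L_i/J_i = (23810/40.5×10⁹)·(0.798/1.28×10^-4 + 3.08/1.42×10^-4 + 2.94/6.27×10^-5) = 0.04397 rad.

44.0 mrad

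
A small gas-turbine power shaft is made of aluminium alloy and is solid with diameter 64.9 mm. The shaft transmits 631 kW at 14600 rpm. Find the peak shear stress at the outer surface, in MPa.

ω = 2π·14600/60 = 1529 rad/s, so T = P/ω = 631×10³ / 1529 = 412.7 N·m.
J = πd⁴/32 = π(0.0649)⁴/32 = 1.742×10^-6 m⁴.
τ_max = T·r/J = 412.7 × 0.0324 / 1.742×10^-6 = 7.689×10^6 Pa.

7.69 MPa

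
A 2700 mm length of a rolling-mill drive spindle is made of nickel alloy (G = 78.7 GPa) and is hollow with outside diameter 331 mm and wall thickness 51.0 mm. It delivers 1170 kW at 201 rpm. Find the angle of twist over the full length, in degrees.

ω = 2π·201/60 = 21.05 rad/s, so T = P/ω = 1170×10³ / 21.05 = 55590 N·m.
J = π(d_o⁴ − d_i⁴)/32 = π(0.331⁴ − 0.229⁴)/32 = 9.085×10^-4 m⁴.
θ = T·L/(G·J) = 55590 × 2.70 / (78.7×10⁹ × 9.085×10^-4) = 2.099×10^-3 rad.

0.120°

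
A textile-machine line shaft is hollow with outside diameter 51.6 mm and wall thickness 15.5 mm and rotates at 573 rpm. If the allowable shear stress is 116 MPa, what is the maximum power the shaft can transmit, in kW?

J = π(d_o⁴ − d_i⁴)/32 = π(0.0516⁴ − 0.0206⁴)/32 = 6.783×10^-7 m⁴.
T_max = τ_allow·J/r = 1.16×10^8 × 6.783×10^-7 / 0.0258 = 3050 N·m.
ω = 2π·573/60 = 60.00 rad/s, so P_max = T_max·ω = 1.830×10^5 W.

183 kW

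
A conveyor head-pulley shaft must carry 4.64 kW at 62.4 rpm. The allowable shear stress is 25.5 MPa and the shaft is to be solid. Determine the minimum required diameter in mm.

ω = 2π·62.4/60 = 6.535 rad/s, so T = P/ω = 4.64×10³ / 6.535 = 710.1 N·m.
For a solid shaft τ_max = 16T/(πd³), so d = (16T/(π τ_allow))^(1/3) = (16·710.1/(π·2.55×10^7))^(1/3) = 0.05215 m.

52.1 mm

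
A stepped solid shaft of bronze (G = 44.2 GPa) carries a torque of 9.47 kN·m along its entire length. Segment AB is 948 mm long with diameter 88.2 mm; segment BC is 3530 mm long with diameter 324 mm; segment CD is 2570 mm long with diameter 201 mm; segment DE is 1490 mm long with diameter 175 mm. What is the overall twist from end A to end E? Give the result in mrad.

J_AB = π(0.0882)⁴/32 = 5.94×10^-6 m⁴; J_BC = π(0.324)⁴/32 = 1.08×10^-3 m⁴; J_CD = π(0.201)⁴/32 = 1.60×10^-4 m⁴; J_DE = π(0.175)⁴/32 = 9.21×10^-5 m⁴.
θ = (T/G)·Σ L_i/J_i = (9470/44.2×10⁹)·(0.948/5.94×10^-6 + 3.53/1.08×10^-3 + 2.57/1.60×10^-4 + 1.49/9.21×10^-5) = 0.04179 rad.

41.8 mrad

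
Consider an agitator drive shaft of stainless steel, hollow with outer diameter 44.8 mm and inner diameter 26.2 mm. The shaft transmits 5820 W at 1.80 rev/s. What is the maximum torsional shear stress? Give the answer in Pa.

ω = 2π·1.80 = 11.31 rad/s, so T = P/ω = 5820 / 11.31 = 514.6 N·m.
J = π(d_o⁴ − d_i⁴)/32 = π(0.0448⁴ − 0.0262⁴)/32 = 3.492×10^-7 m⁴.
τ_max = T·r/J = 514.6 × 0.0224 / 3.492×10^-7 = 3.301×10^7 Pa.

3.30e7 Pa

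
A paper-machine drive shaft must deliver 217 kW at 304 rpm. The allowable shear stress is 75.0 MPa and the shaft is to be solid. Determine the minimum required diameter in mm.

77.4 mm

ω = 2π·304/60 = 31.83 rad/s, so T = P/ω = 217×10³ / 31.83 = 6816 N·m.
For a solid shaft τ_max = 16T/(πd³), so d = (16T/(π τ_allow))^(1/3) = (16·6816/(π·7.50×10^7))^(1/3) = 0.07736 m.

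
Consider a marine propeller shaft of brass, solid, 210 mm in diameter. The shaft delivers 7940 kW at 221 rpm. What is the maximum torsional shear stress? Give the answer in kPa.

189000 kPa

ω = 2π·221/60 = 23.14 rad/s, so T = P/ω = 7940×10³ / 23.14 = 343100 N·m.
J = πd⁴/32 = π(0.210)⁴/32 = 1.909×10^-4 m⁴.
τ_max = T·r/J = 343100 × 0.105 / 1.909×10^-4 = 1.887×10^8 Pa.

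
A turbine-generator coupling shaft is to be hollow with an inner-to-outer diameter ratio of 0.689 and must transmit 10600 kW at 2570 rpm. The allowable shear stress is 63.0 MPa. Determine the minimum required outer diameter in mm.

ω = 2π·2570/60 = 269.1 rad/s, so T = P/ω = 10600×10³ / 269.1 = 39390 N·m.
For a hollow shaft with d_i/d_o = 0.689: τ_max = 16T/(π d_o³ (1−k⁴)), so d_o = [16T/(π τ_allow (1−k⁴))]^(1/3) = [16·39390/(π·6.30×10^7·0.7746)]^(1/3) = 0.1602 m.

160 mm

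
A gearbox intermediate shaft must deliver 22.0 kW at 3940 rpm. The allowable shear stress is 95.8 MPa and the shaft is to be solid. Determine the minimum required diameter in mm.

14.2 mm

ω = 2π·3940/60 = 412.6 rad/s, so T = P/ω = 22.0×10³ / 412.6 = 53.32 N·m.
For a solid shaft τ_max = 16T/(πd³), so d = (16T/(π τ_allow))^(1/3) = (16·53.32/(π·9.58×10^7))^(1/3) = 0.01415 m.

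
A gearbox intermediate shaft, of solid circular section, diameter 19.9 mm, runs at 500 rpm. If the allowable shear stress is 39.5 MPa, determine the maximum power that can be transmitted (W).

J = πd⁴/32 = π(0.0199)⁴/32 = 1.540×10^-8 m⁴.
T_max = τ_allow·J/r = 3.95×10^7 × 1.540×10^-8 / 0.00995 = 61.12 N·m.
ω = 2π·500/60 = 52.36 rad/s, so P_max = T_max·ω = 3200 W.

3200 W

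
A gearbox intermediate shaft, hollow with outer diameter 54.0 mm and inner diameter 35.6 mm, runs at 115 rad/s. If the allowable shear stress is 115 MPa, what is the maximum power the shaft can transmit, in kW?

J = π(d_o⁴ − d_i⁴)/32 = π(0.0540⁴ − 0.0356⁴)/32 = 6.771×10^-7 m⁴.
T_max = τ_allow·J/r = 1.15×10^8 × 6.771×10^-7 / 0.0270 = 2884 N·m.
ω = 115 rad/s, so P_max = T_max·ω = 3.317×10^5 W.

332 kW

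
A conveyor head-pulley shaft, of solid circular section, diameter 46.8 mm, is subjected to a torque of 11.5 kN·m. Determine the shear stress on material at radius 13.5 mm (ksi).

J = πd⁴/32 = π(0.0468)⁴/32 = 4.710×10^-7 m⁴.
Shear stress varies linearly with radius: τ = T·r/J = 11500 × 0.0135 / 4.710×10^-7 = 3.296×10^8 Pa.

47.8 ksi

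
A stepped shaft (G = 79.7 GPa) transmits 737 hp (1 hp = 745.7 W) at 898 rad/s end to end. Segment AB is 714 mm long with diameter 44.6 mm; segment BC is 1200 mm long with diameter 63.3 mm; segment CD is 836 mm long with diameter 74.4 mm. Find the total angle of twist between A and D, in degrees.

ω = 898 rad/s, so T = P/ω = 737×745.7 / 898.0 = 612.0 N·m.
J_AB = π(0.0446)⁴/32 = 3.88×10^-7 m⁴; J_BC = π(0.0633)⁴/32 = 1.58×10^-6 m⁴; J_CD = π(0.0744)⁴/32 = 3.01×10^-6 m⁴.
θ = (T/G)·Σ L_i/J_i = (612.0/79.7×10⁹)·(0.714/3.88×10^-7 + 1.20/1.58×10^-6 + 0.836/3.01×10^-6) = 0.02209 rad.

1.27°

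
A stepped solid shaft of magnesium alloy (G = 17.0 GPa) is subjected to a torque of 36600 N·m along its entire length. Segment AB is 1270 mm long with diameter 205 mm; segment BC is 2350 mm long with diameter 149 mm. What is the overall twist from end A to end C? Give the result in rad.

J_AB = π(0.205)⁴/32 = 1.73×10^-4 m⁴; J_BC = π(0.149)⁴/32 = 4.84×10^-5 m⁴.
θ = (T/G)·Σ L_i/J_i = (36600/17.0×10⁹)·(1.27/1.73×10^-4 + 2.35/4.84×10^-5) = 0.1203 rad.

0.120 rad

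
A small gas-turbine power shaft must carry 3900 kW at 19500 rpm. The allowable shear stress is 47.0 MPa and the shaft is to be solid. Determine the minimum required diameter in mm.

59.2 mm

ω = 2π·19500/60 = 2042 rad/s, so T = P/ω = 3900×10³ / 2042 = 1910 N·m.
For a solid shaft τ_max = 16T/(πd³), so d = (16T/(π τ_allow))^(1/3) = (16·1910/(π·4.70×10^7))^(1/3) = 0.05915 m.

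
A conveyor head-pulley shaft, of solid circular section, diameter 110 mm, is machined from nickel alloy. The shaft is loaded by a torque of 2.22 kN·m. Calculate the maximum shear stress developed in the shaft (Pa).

8.49e6 Pa

J = πd⁴/32 = π(0.110)⁴/32 = 1.437×10^-5 m⁴.
τ_max = T·r/J = 2220 × 0.0550 / 1.437×10^-5 = 8.495×10^6 Pa.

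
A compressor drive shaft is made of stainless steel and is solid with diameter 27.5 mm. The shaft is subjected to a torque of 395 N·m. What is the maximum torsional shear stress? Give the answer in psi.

14000 psi

J = πd⁴/32 = π(0.0275)⁴/32 = 5.615×10^-8 m⁴.
τ_max = T·r/J = 395.0 × 0.0138 / 5.615×10^-8 = 9.673×10^7 Pa.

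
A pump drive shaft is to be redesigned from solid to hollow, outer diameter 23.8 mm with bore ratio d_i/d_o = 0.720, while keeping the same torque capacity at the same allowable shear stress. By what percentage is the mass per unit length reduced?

Equal τ_max and T ⇒ the solid shaft needs d_s³ = d_o³(1−k⁴), so d_s = 23.8·(1−0.720⁴)^(1/3) = 21.44 mm.
Area ratio A_h/A_s = d_o²(1−k²)/d_s² = (1−k²)/(1−k⁴)^(2/3) = 0.5933.
Mass saving = 1 − 0.5933 = 40.7 %.

40.7 %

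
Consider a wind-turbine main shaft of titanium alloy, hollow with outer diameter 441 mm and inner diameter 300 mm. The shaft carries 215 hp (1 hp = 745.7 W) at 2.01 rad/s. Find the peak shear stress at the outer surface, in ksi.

0.874 ksi

ω = 2.01 rad/s, so T = P/ω = 215×745.7 / 2.010 = 79760 N·m.
J = π(d_o⁴ − d_i⁴)/32 = π(0.441⁴ − 0.300⁴)/32 = 2.918×10^-3 m⁴.
τ_max = T·r/J = 79760 × 0.221 / 2.918×10^-3 = 6.027×10^6 Pa.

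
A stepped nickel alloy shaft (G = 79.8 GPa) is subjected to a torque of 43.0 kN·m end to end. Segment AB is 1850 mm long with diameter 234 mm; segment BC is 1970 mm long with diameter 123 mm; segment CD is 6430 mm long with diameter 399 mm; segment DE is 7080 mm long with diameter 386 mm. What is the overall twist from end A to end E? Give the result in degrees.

3.08°

J_AB = π(0.234)⁴/32 = 2.94×10^-4 m⁴; J_BC = π(0.123)⁴/32 = 2.25×10^-5 m⁴; J_CD = π(0.399)⁴/32 = 2.49×10^-3 m⁴; J_DE = π(0.386)⁴/32 = 2.18×10^-3 m⁴.
θ = (T/G)·Σ L_i/J_i = (43000/79.8×10⁹)·(1.85/2.94×10^-4 + 1.97/2.25×10^-5 + 6.43/2.49×10^-3 + 7.08/2.18×10^-3) = 0.05377 rad.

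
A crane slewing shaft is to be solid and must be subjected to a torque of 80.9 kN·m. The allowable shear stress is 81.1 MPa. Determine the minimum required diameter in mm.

For a solid shaft τ_max = 16T/(πd³), so d = (16T/(π τ_allow))^(1/3) = (16·80900/(π·8.11×10^7))^(1/3) = 0.1719 m.

172 mm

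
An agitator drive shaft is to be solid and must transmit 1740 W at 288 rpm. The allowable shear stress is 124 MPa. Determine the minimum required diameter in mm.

ω = 2π·288/60 = 30.16 rad/s, so T = P/ω = 1740 / 30.16 = 57.69 N·m.
For a solid shaft τ_max = 16T/(πd³), so d = (16T/(π τ_allow))^(1/3) = (16·57.69/(π·1.24×10^8))^(1/3) = 0.01333 m.

13.3 mm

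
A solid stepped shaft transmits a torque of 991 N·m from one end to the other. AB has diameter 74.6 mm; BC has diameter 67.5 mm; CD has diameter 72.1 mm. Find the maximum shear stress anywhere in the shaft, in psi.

2380 psi

Under the same torque, τ_max = 16T/(πd³) is largest where d is smallest — segment BC (d = 67.5 mm).
τ_max = 16·991.0/(π·(0.0675)³) = 1.641×10^7 Pa.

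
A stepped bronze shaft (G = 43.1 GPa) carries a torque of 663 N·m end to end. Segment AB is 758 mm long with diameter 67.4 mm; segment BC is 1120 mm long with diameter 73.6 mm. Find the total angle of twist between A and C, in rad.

0.0117 rad

J_AB = π(0.0674)⁴/32 = 2.03×10^-6 m⁴; J_BC = π(0.0736)⁴/32 = 2.88×10^-6 m⁴.
θ = (T/G)·Σ L_i/J_i = (663.0/43.1×10⁹)·(0.758/2.03×10^-6 + 1.12/2.88×10^-6) = 0.01174 rad.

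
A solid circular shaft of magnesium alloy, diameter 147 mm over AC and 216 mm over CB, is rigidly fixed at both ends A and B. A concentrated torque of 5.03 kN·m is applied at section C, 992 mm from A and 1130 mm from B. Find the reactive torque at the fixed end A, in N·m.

Compatibility: T_A·a/J_AC = T_B·b/J_CB with T_A + T_B = T₀.
J_AC = 4.58×10^-5 m⁴, J_CB = 2.14×10^-4 m⁴, so T_A = T₀·(J_AC/a)/((J_AC/a)+(J_CB/b)) = 987.7 N·m, T_B = 4042 N·m.

988 N·m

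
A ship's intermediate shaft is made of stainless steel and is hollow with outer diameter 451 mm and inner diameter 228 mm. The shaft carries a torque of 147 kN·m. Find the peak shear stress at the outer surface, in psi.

J = π(d_o⁴ − d_i⁴)/32 = π(0.451⁴ − 0.228⁴)/32 = 3.796×10^-3 m⁴.
τ_max = T·r/J = 147000 × 0.226 / 3.796×10^-3 = 8.732×10^6 Pa.

1270 psi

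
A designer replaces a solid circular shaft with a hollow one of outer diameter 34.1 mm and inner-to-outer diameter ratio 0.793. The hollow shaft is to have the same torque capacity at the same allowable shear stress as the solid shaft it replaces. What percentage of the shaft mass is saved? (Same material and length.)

Equal τ_max and T ⇒ the solid shaft needs d_s³ = d_o³(1−k⁴), so d_s = 34.1·(1−0.793⁴)^(1/3) = 28.83 mm.
Area ratio A_h/A_s = d_o²(1−k²)/d_s² = (1−k²)/(1−k⁴)^(2/3) = 0.5191.
Mass saving = 1 − 0.5191 = 48.1 %.

48.1 %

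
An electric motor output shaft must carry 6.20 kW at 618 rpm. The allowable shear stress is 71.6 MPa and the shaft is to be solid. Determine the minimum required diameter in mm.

ω = 2π·618/60 = 64.72 rad/s, so T = P/ω = 6.20×10³ / 64.72 = 95.80 N·m.
For a solid shaft τ_max = 16T/(πd³), so d = (16T/(π τ_allow))^(1/3) = (16·95.80/(π·7.16×10^7))^(1/3) = 0.01896 m.

19.0 mm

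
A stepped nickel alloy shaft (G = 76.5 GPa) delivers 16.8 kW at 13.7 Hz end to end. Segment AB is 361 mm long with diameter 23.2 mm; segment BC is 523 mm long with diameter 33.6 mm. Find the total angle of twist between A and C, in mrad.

ω = 2π·13.7 = 86.08 rad/s, so T = P/ω = 16.8×10³ / 86.08 = 195.2 N·m.
J_AB = π(0.0232)⁴/32 = 2.84×10^-8 m⁴; J_BC = π(0.0336)⁴/32 = 1.25×10^-7 m⁴.
θ = (T/G)·Σ L_i/J_i = (195.2/76.5×10⁹)·(0.361/2.84×10^-8 + 0.523/1.25×10^-7) = 0.04305 rad.

43.0 mrad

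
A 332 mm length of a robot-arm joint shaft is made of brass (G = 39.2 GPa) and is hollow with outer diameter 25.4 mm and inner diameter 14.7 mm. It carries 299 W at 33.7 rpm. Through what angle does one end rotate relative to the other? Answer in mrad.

19.8 mrad

ω = 2π·33.7/60 = 3.529 rad/s, so T = P/ω = 299 / 3.529 = 84.73 N·m.
J = π(d_o⁴ − d_i⁴)/32 = π(0.0254⁴ − 0.0147⁴)/32 = 3.628×10^-8 m⁴.
θ = T·L/(G·J) = 84.73 × 0.332 / (39.2×10⁹ × 3.628×10^-8) = 0.01978 rad.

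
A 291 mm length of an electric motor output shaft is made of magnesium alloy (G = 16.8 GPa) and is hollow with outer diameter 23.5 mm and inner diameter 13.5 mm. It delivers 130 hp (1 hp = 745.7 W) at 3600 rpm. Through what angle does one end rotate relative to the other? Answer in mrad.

167 mrad

ω = 2π·3600/60 = 377.0 rad/s, so T = P/ω = 130×745.7 / 377.0 = 257.1 N·m.
J = π(d_o⁴ − d_i⁴)/32 = π(0.0235⁴ − 0.0135⁴)/32 = 2.668×10^-8 m⁴.
θ = T·L/(G·J) = 257.1 × 0.291 / (16.8×10⁹ × 2.668×10^-8) = 0.1669 rad.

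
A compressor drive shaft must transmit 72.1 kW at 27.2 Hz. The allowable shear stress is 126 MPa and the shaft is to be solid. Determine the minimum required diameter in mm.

ω = 2π·27.2 = 170.9 rad/s, so T = P/ω = 72.1×10³ / 170.9 = 421.9 N·m.
For a solid shaft τ_max = 16T/(πd³), so d = (16T/(π τ_allow))^(1/3) = (16·421.9/(π·1.26×10^8))^(1/3) = 0.02574 m.

25.7 mm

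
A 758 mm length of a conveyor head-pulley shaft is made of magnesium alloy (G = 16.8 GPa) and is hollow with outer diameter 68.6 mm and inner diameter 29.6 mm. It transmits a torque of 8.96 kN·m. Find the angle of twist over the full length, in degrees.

11.0°

J = π(d_o⁴ − d_i⁴)/32 = π(0.0686⁴ − 0.0296⁴)/32 = 2.099×10^-6 m⁴.
θ = T·L/(G·J) = 8960 × 0.758 / (16.8×10⁹ × 2.099×10^-6) = 0.1926 rad.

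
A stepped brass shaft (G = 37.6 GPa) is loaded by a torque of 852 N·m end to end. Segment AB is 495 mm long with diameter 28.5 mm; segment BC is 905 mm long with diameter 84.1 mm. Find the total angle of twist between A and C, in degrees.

J_AB = π(0.0285)⁴/32 = 6.48×10^-8 m⁴; J_BC = π(0.0841)⁴/32 = 4.91×10^-6 m⁴.
θ = (T/G)·Σ L_i/J_i = (852.0/37.6×10⁹)·(0.495/6.48×10^-8 + 0.905/4.91×10^-6) = 0.1773 rad.

10.2°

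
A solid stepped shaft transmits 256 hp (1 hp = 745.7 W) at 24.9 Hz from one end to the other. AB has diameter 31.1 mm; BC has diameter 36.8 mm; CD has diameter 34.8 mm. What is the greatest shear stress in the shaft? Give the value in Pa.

2.07e8 Pa

ω = 2π·24.9 = 156.5 rad/s, so T = P/ω = 256×745.7 / 156.5 = 1220 N·m.
Under the same torque, τ_max = 16T/(πd³) is largest where d is smallest — segment AB (d = 31.1 mm).
τ_max = 16·1220/(π·(0.0311)³) = 2.066×10^8 Pa.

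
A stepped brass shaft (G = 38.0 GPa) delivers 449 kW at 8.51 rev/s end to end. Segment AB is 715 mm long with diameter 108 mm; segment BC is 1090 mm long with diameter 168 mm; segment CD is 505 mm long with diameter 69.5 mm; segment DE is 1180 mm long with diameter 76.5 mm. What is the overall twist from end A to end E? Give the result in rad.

ω = 2π·8.51 = 53.47 rad/s, so T = P/ω = 449×10³ / 53.47 = 8397 N·m.
J_AB = π(0.108)⁴/32 = 1.34×10^-5 m⁴; J_BC = π(0.168)⁴/32 = 7.82×10^-5 m⁴; J_CD = π(0.0695)⁴/32 = 2.29×10^-6 m⁴; J_DE = π(0.0765)⁴/32 = 3.36×10^-6 m⁴.
θ = (T/G)·Σ L_i/J_i = (8397/38.0×10⁹)·(0.715/1.34×10^-5 + 1.09/7.82×10^-5 + 0.505/2.29×10^-6 + 1.18/3.36×10^-6) = 0.1412 rad.

0.141 rad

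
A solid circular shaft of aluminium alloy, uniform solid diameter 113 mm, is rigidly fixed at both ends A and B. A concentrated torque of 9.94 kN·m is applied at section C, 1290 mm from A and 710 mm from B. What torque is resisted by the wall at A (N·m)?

With uniform GJ and both ends fixed, compatibility θ_AC = θ_CB gives T_A·a = T_B·b, together with T_A + T_B = T₀.
T_A = T₀·b/(a+b) = 9940·710/2000 = 3529 N·m; T_B = 6411 N·m.

3530 N·m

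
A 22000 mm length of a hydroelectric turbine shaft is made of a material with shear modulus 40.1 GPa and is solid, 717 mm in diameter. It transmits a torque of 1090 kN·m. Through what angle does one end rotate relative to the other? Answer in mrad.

J = πd⁴/32 = π(0.717)⁴/32 = 0.02595 m⁴.
θ = T·L/(G·J) = 1.090e6 × 22.0 / (40.1×10⁹ × 0.02595) = 0.02305 rad.

23.0 mrad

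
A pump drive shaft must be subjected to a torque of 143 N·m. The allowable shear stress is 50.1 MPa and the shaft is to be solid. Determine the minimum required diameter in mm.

For a solid shaft τ_max = 16T/(πd³), so d = (16T/(π τ_allow))^(1/3) = (16·143.0/(π·5.01×10^7))^(1/3) = 0.02441 m.

24.4 mm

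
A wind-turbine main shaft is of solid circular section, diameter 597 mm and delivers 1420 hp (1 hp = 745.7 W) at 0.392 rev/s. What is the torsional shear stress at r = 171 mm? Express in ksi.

0.855 ksi

ω = 2π·0.392 = 2.463 rad/s, so T = P/ω = 1420×745.7 / 2.463 = 429900 N·m.
J = πd⁴/32 = π(0.597)⁴/32 = 0.01247 m⁴.
Shear stress varies linearly with radius: τ = T·r/J = 429900 × 0.171 / 0.01247 = 5.895×10^6 Pa.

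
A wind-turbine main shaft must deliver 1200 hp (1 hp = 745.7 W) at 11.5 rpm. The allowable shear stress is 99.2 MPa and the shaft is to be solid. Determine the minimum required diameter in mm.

ω = 2π·11.5/60 = 1.204 rad/s, so T = P/ω = 1200×745.7 / 1.204 = 743100 N·m.
For a solid shaft τ_max = 16T/(πd³), so d = (16T/(π τ_allow))^(1/3) = (16·743100/(π·9.92×10^7))^(1/3) = 0.3366 m.

337 mm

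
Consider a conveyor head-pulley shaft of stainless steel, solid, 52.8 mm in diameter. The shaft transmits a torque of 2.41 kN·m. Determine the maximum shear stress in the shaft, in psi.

12100 psi

J = πd⁴/32 = π(0.0528)⁴/32 = 7.630×10^-7 m⁴.
τ_max = T·r/J = 2410 × 0.0264 / 7.630×10^-7 = 8.338×10^7 Pa.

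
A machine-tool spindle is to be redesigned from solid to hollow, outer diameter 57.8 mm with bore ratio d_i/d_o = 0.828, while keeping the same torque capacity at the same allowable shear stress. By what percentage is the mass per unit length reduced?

52.0 %

Equal τ_max and T ⇒ the solid shaft needs d_s³ = d_o³(1−k⁴), so d_s = 57.8·(1−0.828⁴)^(1/3) = 46.77 mm.
Area ratio A_h/A_s = d_o²(1−k²)/d_s² = (1−k²)/(1−k⁴)^(2/3) = 0.4801.
Mass saving = 1 − 0.4801 = 52.0 %.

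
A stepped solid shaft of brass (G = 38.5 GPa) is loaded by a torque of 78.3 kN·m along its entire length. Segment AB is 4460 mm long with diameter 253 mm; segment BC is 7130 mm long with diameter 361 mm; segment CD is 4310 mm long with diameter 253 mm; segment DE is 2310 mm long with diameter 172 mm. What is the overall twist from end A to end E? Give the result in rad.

J_AB = π(0.253)⁴/32 = 4.02×10^-4 m⁴; J_BC = π(0.361)⁴/32 = 1.67×10^-3 m⁴; J_CD = π(0.253)⁴/32 = 4.02×10^-4 m⁴; J_DE = π(0.172)⁴/32 = 8.59×10^-5 m⁴.
θ = (T/G)·Σ L_i/J_i = (78300/38.5×10⁹)·(4.46/4.02×10^-4 + 7.13/1.67×10^-3 + 4.31/4.02×10^-4 + 2.31/8.59×10^-5) = 0.1077 rad.

0.108 rad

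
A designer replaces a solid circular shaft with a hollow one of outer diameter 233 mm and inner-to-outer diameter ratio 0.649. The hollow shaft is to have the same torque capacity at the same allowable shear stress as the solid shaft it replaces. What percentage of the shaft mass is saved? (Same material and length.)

34.1 %

Equal τ_max and T ⇒ the solid shaft needs d_s³ = d_o³(1−k⁴), so d_s = 233·(1−0.649⁴)^(1/3) = 218.3 mm.
Area ratio A_h/A_s = d_o²(1−k²)/d_s² = (1−k²)/(1−k⁴)^(2/3) = 0.6593.
Mass saving = 1 − 0.6593 = 34.1 %.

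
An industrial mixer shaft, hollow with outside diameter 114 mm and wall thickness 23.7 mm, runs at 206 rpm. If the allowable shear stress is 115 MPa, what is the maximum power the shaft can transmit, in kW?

J = π(d_o⁴ − d_i⁴)/32 = π(0.114⁴ − 0.0666⁴)/32 = 1.465×10^-5 m⁴.
T_max = τ_allow·J/r = 1.15×10^8 × 1.465×10^-5 / 0.0570 = 29560 N·m.
ω = 2π·206/60 = 21.57 rad/s, so P_max = T_max·ω = 6.376×10^5 W.

638 kW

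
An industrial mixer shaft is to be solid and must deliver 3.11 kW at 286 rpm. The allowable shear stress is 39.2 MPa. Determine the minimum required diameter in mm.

23.8 mm

ω = 2π·286/60 = 29.95 rad/s, so T = P/ω = 3.11×10³ / 29.95 = 103.8 N·m.
For a solid shaft τ_max = 16T/(πd³), so d = (16T/(π τ_allow))^(1/3) = (16·103.8/(π·3.92×10^7))^(1/3) = 0.02381 m.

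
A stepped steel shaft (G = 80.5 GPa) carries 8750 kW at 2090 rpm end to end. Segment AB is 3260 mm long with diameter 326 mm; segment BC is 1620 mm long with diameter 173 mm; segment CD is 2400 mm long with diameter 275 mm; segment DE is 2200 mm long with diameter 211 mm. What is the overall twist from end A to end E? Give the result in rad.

0.0183 rad

ω = 2π·2090/60 = 218.9 rad/s, so T = P/ω = 8750×10³ / 218.9 = 39980 N·m.
J_AB = π(0.326)⁴/32 = 1.11×10^-3 m⁴; J_BC = π(0.173)⁴/32 = 8.79×10^-5 m⁴; J_CD = π(0.275)⁴/32 = 5.61×10^-4 m⁴; J_DE = π(0.211)⁴/32 = 1.95×10^-4 m⁴.
θ = (T/G)·Σ L_i/J_i = (39980/80.5×10⁹)·(3.26/1.11×10^-3 + 1.62/8.79×10^-5 + 2.40/5.61×10^-4 + 2.20/1.95×10^-4) = 0.01835 rad.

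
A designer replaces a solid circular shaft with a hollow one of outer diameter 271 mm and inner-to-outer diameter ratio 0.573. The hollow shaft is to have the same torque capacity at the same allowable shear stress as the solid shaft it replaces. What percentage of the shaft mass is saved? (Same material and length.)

Equal τ_max and T ⇒ the solid shaft needs d_s³ = d_o³(1−k⁴), so d_s = 271·(1−0.573⁴)^(1/3) = 260.9 mm.
Area ratio A_h/A_s = d_o²(1−k²)/d_s² = (1−k²)/(1−k⁴)^(2/3) = 0.7247.
Mass saving = 1 − 0.7247 = 27.5 %.

27.5 %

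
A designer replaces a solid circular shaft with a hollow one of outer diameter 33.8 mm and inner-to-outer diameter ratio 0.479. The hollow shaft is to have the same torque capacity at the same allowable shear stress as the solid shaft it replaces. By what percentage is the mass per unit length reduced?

20.1 %

Equal τ_max and T ⇒ the solid shaft needs d_s³ = d_o³(1−k⁴), so d_s = 33.8·(1−0.479⁴)^(1/3) = 33.20 mm.
Area ratio A_h/A_s = d_o²(1−k²)/d_s² = (1−k²)/(1−k⁴)^(2/3) = 0.7988.
Mass saving = 1 − 0.7988 = 20.1 %.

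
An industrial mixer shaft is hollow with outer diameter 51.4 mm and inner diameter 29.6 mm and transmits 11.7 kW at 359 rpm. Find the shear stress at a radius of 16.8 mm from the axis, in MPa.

8.57 MPa

ω = 2π·359/60 = 37.59 rad/s, so T = P/ω = 11.7×10³ / 37.59 = 311.2 N·m.
J = π(d_o⁴ − d_i⁴)/32 = π(0.0514⁴ − 0.0296⁴)/32 = 6.099×10^-7 m⁴.
Shear stress varies linearly with radius: τ = T·r/J = 311.2 × 0.0168 / 6.099×10^-7 = 8.573×10^6 Pa.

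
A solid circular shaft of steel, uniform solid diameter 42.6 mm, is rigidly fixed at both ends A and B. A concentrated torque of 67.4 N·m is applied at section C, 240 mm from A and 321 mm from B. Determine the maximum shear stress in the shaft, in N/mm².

2.54 N/mm²

With uniform GJ and both ends fixed, compatibility θ_AC = θ_CB gives T_A·a = T_B·b, together with T_A + T_B = T₀.
T_A = T₀·b/(a+b) = 67.40·321/561.0 = 38.57 N·m; T_B = 28.83 N·m.
τ in each portion: τ_AC = 2.54×10^6 Pa, τ_CB = 1.90×10^6 Pa; maximum is in AC.
τ_max = T_AC·r/J = 38.57·0.0213/3.23×10^-7 = 2.541×10^6 Pa.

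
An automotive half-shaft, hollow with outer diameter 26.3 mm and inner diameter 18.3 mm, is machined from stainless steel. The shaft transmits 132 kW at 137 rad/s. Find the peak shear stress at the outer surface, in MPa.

ω = 137 rad/s, so T = P/ω = 132×10³ / 137.0 = 963.5 N·m.
J = π(d_o⁴ − d_i⁴)/32 = π(0.0263⁴ − 0.0183⁴)/32 = 3.596×10^-8 m⁴.
τ_max = T·r/J = 963.5 × 0.0132 / 3.596×10^-8 = 3.523×10^8 Pa.

352 MPa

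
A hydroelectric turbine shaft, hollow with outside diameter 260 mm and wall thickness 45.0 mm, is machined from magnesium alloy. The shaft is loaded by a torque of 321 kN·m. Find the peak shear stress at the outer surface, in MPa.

114 MPa

J = π(d_o⁴ − d_i⁴)/32 = π(0.260⁴ − 0.170⁴)/32 = 3.666×10^-4 m⁴.
τ_max = T·r/J = 321000 × 0.130 / 3.666×10^-4 = 1.138×10^8 Pa.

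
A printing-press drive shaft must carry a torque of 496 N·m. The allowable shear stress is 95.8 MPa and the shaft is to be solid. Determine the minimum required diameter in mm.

For a solid shaft τ_max = 16T/(πd³), so d = (16T/(π τ_allow))^(1/3) = (16·496.0/(π·9.58×10^7))^(1/3) = 0.02976 m.

29.8 mm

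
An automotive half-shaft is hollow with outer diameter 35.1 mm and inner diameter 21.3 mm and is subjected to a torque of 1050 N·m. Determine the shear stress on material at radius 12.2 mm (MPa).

J = π(d_o⁴ − d_i⁴)/32 = π(0.0351⁴ − 0.0213⁴)/32 = 1.288×10^-7 m⁴.
Shear stress varies linearly with radius: τ = T·r/J = 1050 × 0.0122 / 1.288×10^-7 = 9.945×10^7 Pa.

99.5 MPa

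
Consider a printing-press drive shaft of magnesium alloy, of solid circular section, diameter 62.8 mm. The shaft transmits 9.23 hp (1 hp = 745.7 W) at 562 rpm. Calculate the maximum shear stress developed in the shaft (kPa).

ω = 2π·562/60 = 58.85 rad/s, so T = P/ω = 9.23×745.7 / 58.85 = 117.0 N·m.
J = πd⁴/32 = π(0.0628)⁴/32 = 1.527×10^-6 m⁴.
τ_max = T·r/J = 117.0 × 0.0314 / 1.527×10^-6 = 2.405×10^6 Pa.

2400 kPa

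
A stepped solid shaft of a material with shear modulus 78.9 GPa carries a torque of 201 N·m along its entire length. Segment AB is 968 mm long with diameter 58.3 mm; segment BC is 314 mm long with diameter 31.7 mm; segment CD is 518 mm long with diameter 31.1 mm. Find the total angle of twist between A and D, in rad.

0.0246 rad

J_AB = π(0.0583)⁴/32 = 1.13×10^-6 m⁴; J_BC = π(0.0317)⁴/32 = 9.91×10^-8 m⁴; J_CD = π(0.0311)⁴/32 = 9.18×10^-8 m⁴.
θ = (T/G)·Σ L_i/J_i = (201.0/78.9×10⁹)·(0.968/1.13×10^-6 + 0.314/9.91×10^-8 + 0.518/9.18×10^-8) = 0.02461 rad.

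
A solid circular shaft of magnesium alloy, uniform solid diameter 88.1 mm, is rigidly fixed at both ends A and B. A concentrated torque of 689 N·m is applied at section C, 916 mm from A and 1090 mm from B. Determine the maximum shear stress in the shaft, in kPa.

2790 kPa

With uniform GJ and both ends fixed, compatibility θ_AC = θ_CB gives T_A·a = T_B·b, together with T_A + T_B = T₀.
T_A = T₀·b/(a+b) = 689.0·1090/2006 = 374.4 N·m; T_B = 314.6 N·m.
τ in each portion: τ_AC = 2.79×10^6 Pa, τ_CB = 2.34×10^6 Pa; maximum is in AC.
τ_max = T_AC·r/J = 374.4·0.0440/5.91×10^-6 = 2.788×10^6 Pa.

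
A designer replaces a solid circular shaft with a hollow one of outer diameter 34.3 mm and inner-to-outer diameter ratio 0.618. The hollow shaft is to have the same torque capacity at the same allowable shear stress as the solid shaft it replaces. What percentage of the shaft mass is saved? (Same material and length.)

Equal τ_max and T ⇒ the solid shaft needs d_s³ = d_o³(1−k⁴), so d_s = 34.3·(1−0.618⁴)^(1/3) = 32.54 mm.
Area ratio A_h/A_s = d_o²(1−k²)/d_s² = (1−k²)/(1−k⁴)^(2/3) = 0.6866.
Mass saving = 1 − 0.6866 = 31.3 %.

31.3 %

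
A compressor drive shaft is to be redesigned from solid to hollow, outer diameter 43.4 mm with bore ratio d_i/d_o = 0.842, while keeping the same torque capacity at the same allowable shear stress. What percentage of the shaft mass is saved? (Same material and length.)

53.6 %

Equal τ_max and T ⇒ the solid shaft needs d_s³ = d_o³(1−k⁴), so d_s = 43.4·(1−0.842⁴)^(1/3) = 34.39 mm.
Area ratio A_h/A_s = d_o²(1−k²)/d_s² = (1−k²)/(1−k⁴)^(2/3) = 0.4636.
Mass saving = 1 − 0.4636 = 53.6 %.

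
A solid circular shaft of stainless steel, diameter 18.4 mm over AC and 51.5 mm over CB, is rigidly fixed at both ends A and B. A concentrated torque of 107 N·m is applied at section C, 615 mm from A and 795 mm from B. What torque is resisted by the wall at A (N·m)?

2.21 N·m

Compatibility: T_A·a/J_AC = T_B·b/J_CB with T_A + T_B = T₀.
J_AC = 1.13×10^-8 m⁴, J_CB = 6.91×10^-7 m⁴, so T_A = T₀·(J_AC/a)/((J_AC/a)+(J_CB/b)) = 2.207 N·m, T_B = 104.8 N·m.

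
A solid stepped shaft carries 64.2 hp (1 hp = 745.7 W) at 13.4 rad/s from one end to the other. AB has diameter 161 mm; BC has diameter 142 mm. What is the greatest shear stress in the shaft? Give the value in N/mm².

ω = 13.4 rad/s, so T = P/ω = 64.2×745.7 / 13.40 = 3573 N·m.
Under the same torque, τ_max = 16T/(πd³) is largest where d is smallest — segment BC (d = 142 mm).
τ_max = 16·3573/(π·(0.142)³) = 6.355×10^6 Pa.

6.35 N/mm²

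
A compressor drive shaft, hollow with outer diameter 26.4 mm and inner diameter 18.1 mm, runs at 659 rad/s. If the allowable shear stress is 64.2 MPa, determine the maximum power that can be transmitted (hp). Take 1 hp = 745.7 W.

J = π(d_o⁴ − d_i⁴)/32 = π(0.0264⁴ − 0.0181⁴)/32 = 3.715×10^-8 m⁴.
T_max = τ_allow·J/r = 6.42×10^7 × 3.715×10^-8 / 0.0132 = 180.7 N·m.
ω = 659 rad/s, so P_max = T_max·ω = 1.191×10^5 W.

160 hp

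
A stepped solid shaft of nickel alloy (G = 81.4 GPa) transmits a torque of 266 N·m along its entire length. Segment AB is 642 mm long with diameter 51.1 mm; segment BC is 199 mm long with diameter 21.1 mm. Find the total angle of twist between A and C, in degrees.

J_AB = π(0.0511)⁴/32 = 6.69×10^-7 m⁴; J_BC = π(0.0211)⁴/32 = 1.95×10^-8 m⁴.
θ = (T/G)·Σ L_i/J_i = (266.0/81.4×10⁹)·(0.642/6.69×10^-7 + 0.199/1.95×10^-8) = 0.03655 rad.

2.09°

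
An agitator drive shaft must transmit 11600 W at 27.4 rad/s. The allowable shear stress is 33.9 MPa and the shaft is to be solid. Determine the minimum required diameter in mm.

39.9 mm

ω = 27.4 rad/s, so T = P/ω = 11600 / 27.40 = 423.4 N·m.
For a solid shaft τ_max = 16T/(πd³), so d = (16T/(π τ_allow))^(1/3) = (16·423.4/(π·3.39×10^7))^(1/3) = 0.03992 m.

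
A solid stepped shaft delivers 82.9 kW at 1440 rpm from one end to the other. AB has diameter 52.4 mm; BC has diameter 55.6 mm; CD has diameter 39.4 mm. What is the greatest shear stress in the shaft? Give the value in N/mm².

ω = 2π·1440/60 = 150.8 rad/s, so T = P/ω = 82.9×10³ / 150.8 = 549.7 N·m.
Under the same torque, τ_max = 16T/(πd³) is largest where d is smallest — segment CD (d = 39.4 mm).
τ_max = 16·549.7/(π·(0.0394)³) = 4.578×10^7 Pa.

45.8 N/mm²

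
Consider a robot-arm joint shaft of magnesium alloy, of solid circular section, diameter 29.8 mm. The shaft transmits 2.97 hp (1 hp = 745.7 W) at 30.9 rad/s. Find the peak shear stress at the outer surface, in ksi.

ω = 30.9 rad/s, so T = P/ω = 2.97×745.7 / 30.90 = 71.67 N·m.
J = πd⁴/32 = π(0.0298)⁴/32 = 7.742×10^-8 m⁴.
τ_max = T·r/J = 71.67 × 0.0149 / 7.742×10^-8 = 1.379×10^7 Pa.

2.00 ksi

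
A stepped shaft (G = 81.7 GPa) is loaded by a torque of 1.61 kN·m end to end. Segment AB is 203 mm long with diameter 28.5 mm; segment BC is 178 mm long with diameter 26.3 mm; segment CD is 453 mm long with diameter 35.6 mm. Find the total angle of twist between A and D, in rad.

0.193 rad

J_AB = π(0.0285)⁴/32 = 6.48×10^-8 m⁴; J_BC = π(0.0263)⁴/32 = 4.70×10^-8 m⁴; J_CD = π(0.0356)⁴/32 = 1.58×10^-7 m⁴.
θ = (T/G)·Σ L_i/J_i = (1610/81.7×10⁹)·(0.203/6.48×10^-8 + 0.178/4.70×10^-8 + 0.453/1.58×10^-7) = 0.1931 rad.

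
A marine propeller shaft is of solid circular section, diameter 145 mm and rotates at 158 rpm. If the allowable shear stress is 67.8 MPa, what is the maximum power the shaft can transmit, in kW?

672 kW

J = πd⁴/32 = π(0.145)⁴/32 = 4.340×10^-5 m⁴.
T_max = τ_allow·J/r = 6.78×10^7 × 4.340×10^-5 / 0.0725 = 40580 N·m.
ω = 2π·158/60 = 16.55 rad/s, so P_max = T_max·ω = 6.715×10^5 W.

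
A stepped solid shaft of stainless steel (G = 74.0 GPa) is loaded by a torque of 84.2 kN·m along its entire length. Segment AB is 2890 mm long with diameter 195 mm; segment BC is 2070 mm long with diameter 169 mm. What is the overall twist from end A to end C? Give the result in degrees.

3.01°

J_AB = π(0.195)⁴/32 = 1.42×10^-4 m⁴; J_BC = π(0.169)⁴/32 = 8.01×10^-5 m⁴.
θ = (T/G)·Σ L_i/J_i = (84200/74.0×10⁹)·(2.89/1.42×10^-4 + 2.07/8.01×10^-5) = 0.05258 rad.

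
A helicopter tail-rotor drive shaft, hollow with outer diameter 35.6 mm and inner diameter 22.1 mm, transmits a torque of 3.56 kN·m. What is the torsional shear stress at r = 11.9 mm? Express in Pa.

J = π(d_o⁴ − d_i⁴)/32 = π(0.0356⁴ − 0.0221⁴)/32 = 1.343×10^-7 m⁴.
Shear stress varies linearly with radius: τ = T·r/J = 3560 × 0.0119 / 1.343×10^-7 = 3.155×10^8 Pa.

3.16e8 Pa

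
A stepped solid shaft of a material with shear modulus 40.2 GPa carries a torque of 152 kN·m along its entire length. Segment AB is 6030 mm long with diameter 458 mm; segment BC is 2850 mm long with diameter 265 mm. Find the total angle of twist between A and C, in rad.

J_AB = π(0.458)⁴/32 = 4.32×10^-3 m⁴; J_BC = π(0.265)⁴/32 = 4.84×10^-4 m⁴.
θ = (T/G)·Σ L_i/J_i = (152000/40.2×10⁹)·(6.03/4.32×10^-3 + 2.85/4.84×10^-4) = 0.02754 rad.

0.0275 rad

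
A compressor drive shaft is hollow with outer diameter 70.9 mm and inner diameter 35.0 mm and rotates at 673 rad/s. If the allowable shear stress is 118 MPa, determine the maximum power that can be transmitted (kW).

5230 kW

J = π(d_o⁴ − d_i⁴)/32 = π(0.0709⁴ − 0.0350⁴)/32 = 2.333×10^-6 m⁴.
T_max = τ_allow·J/r = 1.18×10^8 × 2.333×10^-6 / 0.0355 = 7767 N·m.
ω = 673 rad/s, so P_max = T_max·ω = 5.227×10^6 W.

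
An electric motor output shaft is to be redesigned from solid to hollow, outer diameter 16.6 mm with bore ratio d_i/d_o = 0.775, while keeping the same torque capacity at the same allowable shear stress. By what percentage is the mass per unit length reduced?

46.2 %

Equal τ_max and T ⇒ the solid shaft needs d_s³ = d_o³(1−k⁴), so d_s = 16.6·(1−0.775⁴)^(1/3) = 14.30 mm.
Area ratio A_h/A_s = d_o²(1−k²)/d_s² = (1−k²)/(1−k⁴)^(2/3) = 0.5382.
Mass saving = 1 − 0.5382 = 46.2 %.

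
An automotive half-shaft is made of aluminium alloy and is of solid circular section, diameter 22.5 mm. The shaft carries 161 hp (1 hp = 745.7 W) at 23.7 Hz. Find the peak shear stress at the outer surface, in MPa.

ω = 2π·23.7 = 148.9 rad/s, so T = P/ω = 161×745.7 / 148.9 = 806.2 N·m.
J = πd⁴/32 = π(0.0225)⁴/32 = 2.516×10^-8 m⁴.
τ_max = T·r/J = 806.2 × 0.0112 / 2.516×10^-8 = 3.605×10^8 Pa.

360 MPa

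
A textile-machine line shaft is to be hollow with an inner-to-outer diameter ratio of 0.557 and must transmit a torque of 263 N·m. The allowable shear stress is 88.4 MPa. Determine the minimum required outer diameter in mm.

For a hollow shaft with d_i/d_o = 0.557: τ_max = 16T/(π d_o³ (1−k⁴)), so d_o = [16T/(π τ_allow (1−k⁴))]^(1/3) = [16·263.0/(π·8.84×10^7·0.9037)]^(1/3) = 0.02559 m.

25.6 mm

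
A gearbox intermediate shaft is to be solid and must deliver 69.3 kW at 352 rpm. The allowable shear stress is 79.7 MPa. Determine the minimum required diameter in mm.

49.3 mm

ω = 2π·352/60 = 36.86 rad/s, so T = P/ω = 69.3×10³ / 36.86 = 1880 N·m.
For a solid shaft τ_max = 16T/(πd³), so d = (16T/(π τ_allow))^(1/3) = (16·1880/(π·7.97×10^7))^(1/3) = 0.04934 m.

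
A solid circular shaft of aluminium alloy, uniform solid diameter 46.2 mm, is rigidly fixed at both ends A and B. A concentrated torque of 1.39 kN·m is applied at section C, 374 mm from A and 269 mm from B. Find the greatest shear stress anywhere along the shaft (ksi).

With uniform GJ and both ends fixed, compatibility θ_AC = θ_CB gives T_A·a = T_B·b, together with T_A + T_B = T₀.
T_A = T₀·b/(a+b) = 1390·269/643.0 = 581.5 N·m; T_B = 808.5 N·m.
τ in each portion: τ_AC = 3.00×10^7 Pa, τ_CB = 4.18×10^7 Pa; maximum is in CB.
τ_max = T_CB·r/J = 808.5·0.0231/4.47×10^-7 = 4.176×10^7 Pa.

6.06 ksi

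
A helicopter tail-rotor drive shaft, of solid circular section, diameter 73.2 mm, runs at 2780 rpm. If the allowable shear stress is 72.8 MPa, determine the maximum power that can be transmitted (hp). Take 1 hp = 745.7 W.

J = πd⁴/32 = π(0.0732)⁴/32 = 2.819×10^-6 m⁴.
T_max = τ_allow·J/r = 7.28×10^7 × 2.819×10^-6 / 0.0366 = 5607 N·m.
ω = 2π·2780/60 = 291.1 rad/s, so P_max = T_max·ω = 1.632×10^6 W.

2190 hp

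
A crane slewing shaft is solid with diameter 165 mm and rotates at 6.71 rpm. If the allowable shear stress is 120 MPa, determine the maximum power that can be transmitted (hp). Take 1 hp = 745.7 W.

99.7 hp

J = πd⁴/32 = π(0.165)⁴/32 = 7.277×10^-5 m⁴.
T_max = τ_allow·J/r = 1.20×10^8 × 7.277×10^-5 / 0.0825 = 105800 N·m.
ω = 2π·6.71/60 = 0.7027 rad/s, so P_max = T_max·ω = 7.437×10^4 W.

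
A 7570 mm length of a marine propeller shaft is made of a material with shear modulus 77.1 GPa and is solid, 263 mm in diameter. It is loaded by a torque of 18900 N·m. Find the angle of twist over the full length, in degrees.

J = πd⁴/32 = π(0.263)⁴/32 = 4.697×10^-4 m⁴.
θ = T·L/(G·J) = 18900 × 7.57 / (77.1×10⁹ × 4.697×10^-4) = 3.951×10^-3 rad.

0.226°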